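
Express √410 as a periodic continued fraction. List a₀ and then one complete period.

a₀ = ⌊√410⌋ = 20.
With m₀=0, d₀=1 and mₖ₊₁ = dₖaₖ − mₖ, dₖ₊₁ = (n − mₖ₊₁²)/dₖ, aₖ₊₁ = ⌊(a₀+mₖ₊₁)/dₖ₊₁⌋:
  k=1: m=20, d=10, a=4
  k=2: m=20, d=1, a=40
d=1 and a=2a₀=40 at k=2, so the next step gives (m, d) = (20, 10) again — its k=1 value — and the period has length 2.

[20; 4, 40]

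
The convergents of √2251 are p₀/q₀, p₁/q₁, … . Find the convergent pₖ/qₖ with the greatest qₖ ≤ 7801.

182330/3843

√2251 = [47; 2, 4, 47, 4, 2, 94, …] (period length 6).
Convergents:
  p_0/q_0 = 47/1
  p_1/q_1 = 95/2
  p_2/q_2 = 427/9
  p_3/q_3 = 20164/425
  p_4/q_4 = 81083/1709
  p_5/q_5 = 182330/3843
  p_6/q_6 = 17220103/362951
q_5 = 3843 ≤ 7801 < 362951 = q_6, so the answer is 182330/3843.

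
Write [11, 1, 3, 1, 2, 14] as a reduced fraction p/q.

Using pₖ = aₖpₖ₋₁ + pₖ₋₂ and qₖ = aₖqₖ₋₁ + qₖ₋₂:
  k=0: a=11, p=11, q=1
  k=1: a=1, p=12, q=1
  k=2: a=3, p=47, q=4
  k=3: a=1, p=59, q=5
  k=4: a=2, p=165, q=14
  k=5: a=14, p=2369, q=201

2369/201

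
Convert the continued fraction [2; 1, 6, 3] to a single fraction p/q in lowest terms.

Using pₖ = aₖpₖ₋₁ + pₖ₋₂ and qₖ = aₖqₖ₋₁ + qₖ₋₂:
  k=0: a=2, p=2, q=1
  k=1: a=1, p=3, q=1
  k=2: a=6, p=20, q=7
  k=3: a=3, p=63, q=22

63/22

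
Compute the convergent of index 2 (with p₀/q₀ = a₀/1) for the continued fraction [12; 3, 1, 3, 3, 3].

49/4

Using pₖ = aₖpₖ₋₁ + pₖ₋₂, qₖ = aₖqₖ₋₁ + qₖ₋₂ (with p₋₁=1, p₋₂=0, q₋₁=0, q₋₂=1):
  k=0: a=12, p=12, q=1
  k=1: a=3, p=37, q=3
  k=2: a=1, p=49, q=4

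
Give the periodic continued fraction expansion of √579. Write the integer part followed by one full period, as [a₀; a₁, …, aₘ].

a₀ = ⌊√579⌋ = 24.
With m₀=0, d₀=1 and mₖ₊₁ = dₖaₖ − mₖ, dₖ₊₁ = (n − mₖ₊₁²)/dₖ, aₖ₊₁ = ⌊(a₀+mₖ₊₁)/dₖ₊₁⌋:
  k=1: m=24, d=3, a=16
  k=2: m=24, d=1, a=48
d=1 and a=2a₀=48 at k=2, so the next step gives (m, d) = (24, 3) again — its k=1 value — and the period has length 2.

[24; 16, 48]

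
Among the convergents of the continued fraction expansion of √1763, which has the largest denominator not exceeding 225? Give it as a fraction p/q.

3527/84

√1763 = [41; 1, 82, …] (period length 2).
Convergents:
  p_0/q_0 = 41/1
  p_1/q_1 = 42/1
  p_2/q_2 = 3485/83
  p_3/q_3 = 3527/84
  p_4/q_4 = 292699/6971
q_3 = 84 ≤ 225 < 6971 = q_4, so the answer is 3527/84.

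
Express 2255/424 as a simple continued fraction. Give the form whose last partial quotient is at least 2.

2255 = 5×424 + 135
424 = 3×135 + 19
135 = 7×19 + 2
19 = 9×2 + 1
2 = 2×1 + 0  (stop)
So 2255/424 = [5; 3, 7, 9, 2].

[5; 3, 7, 9, 2]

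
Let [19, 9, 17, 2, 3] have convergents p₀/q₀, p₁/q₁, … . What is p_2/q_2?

Using pₖ = aₖpₖ₋₁ + pₖ₋₂, qₖ = aₖqₖ₋₁ + qₖ₋₂ (with p₋₁=1, p₋₂=0, q₋₁=0, q₋₂=1):
  k=0: a=19, p=19, q=1
  k=1: a=9, p=172, q=9
  k=2: a=17, p=2943, q=154

2943/154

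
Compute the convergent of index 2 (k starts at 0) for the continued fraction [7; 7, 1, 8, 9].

Using pₖ = aₖpₖ₋₁ + pₖ₋₂, qₖ = aₖqₖ₋₁ + qₖ₋₂ (with p₋₁=1, p₋₂=0, q₋₁=0, q₋₂=1):
  k=0: a=7, p=7, q=1
  k=1: a=7, p=50, q=7
  k=2: a=1, p=57, q=8

57/8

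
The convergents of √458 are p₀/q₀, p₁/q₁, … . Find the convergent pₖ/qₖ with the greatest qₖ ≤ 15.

107/5

√458 = [21; 2, 2, 42, …] (period length 3).
Convergents:
  p_0/q_0 = 21/1
  p_1/q_1 = 43/2
  p_2/q_2 = 107/5
  p_3/q_3 = 4537/212
q_2 = 5 ≤ 15 < 212 = q_3, so the answer is 107/5.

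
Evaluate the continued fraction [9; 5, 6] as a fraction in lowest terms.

Fold from the inside: start with 6/1.
  5 + 1/6 = 31/6
  9 + 6/31 = 285/31

285/31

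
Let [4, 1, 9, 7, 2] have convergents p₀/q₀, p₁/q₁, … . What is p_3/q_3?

348/71

Using pₖ = aₖpₖ₋₁ + pₖ₋₂, qₖ = aₖqₖ₋₁ + qₖ₋₂ (with p₋₁=1, p₋₂=0, q₋₁=0, q₋₂=1):
  k=0: a=4, p=4, q=1
  k=1: a=1, p=5, q=1
  k=2: a=9, p=49, q=10
  k=3: a=7, p=348, q=71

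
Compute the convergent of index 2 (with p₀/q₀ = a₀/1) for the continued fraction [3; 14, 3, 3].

132/43

Using pₖ = aₖpₖ₋₁ + pₖ₋₂, qₖ = aₖqₖ₋₁ + qₖ₋₂ (with p₋₁=1, p₋₂=0, q₋₁=0, q₋₂=1):
  k=0: a=3, p=3, q=1
  k=1: a=14, p=43, q=14
  k=2: a=3, p=132, q=43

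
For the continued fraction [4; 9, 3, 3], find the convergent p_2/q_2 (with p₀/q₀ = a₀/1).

115/28

Using pₖ = aₖpₖ₋₁ + pₖ₋₂, qₖ = aₖqₖ₋₁ + qₖ₋₂ (with p₋₁=1, p₋₂=0, q₋₁=0, q₋₂=1):
  k=0: a=4, p=4, q=1
  k=1: a=9, p=37, q=9
  k=2: a=3, p=115, q=28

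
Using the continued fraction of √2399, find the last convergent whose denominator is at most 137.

√2399 = [48; 1, 47, 1, 96, …] (period length 4).
Convergents:
  p_0/q_0 = 48/1
  p_1/q_1 = 49/1
  p_2/q_2 = 2351/48
  p_3/q_3 = 2400/49
  p_4/q_4 = 232751/4752
q_3 = 49 ≤ 137 < 4752 = q_4, so the answer is 2400/49.

2400/49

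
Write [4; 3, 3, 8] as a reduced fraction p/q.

Fold from the inside: start with 8/1.
  3 + 1/8 = 25/8
  3 + 8/25 = 83/25
  4 + 25/83 = 357/83

357/83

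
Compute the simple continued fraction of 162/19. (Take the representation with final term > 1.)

162 = 8×19 + 10
19 = 1×10 + 9
10 = 1×9 + 1
9 = 9×1 + 0  (stop)
So 162/19 = [8; 1, 1, 9].

[8; 1, 1, 9]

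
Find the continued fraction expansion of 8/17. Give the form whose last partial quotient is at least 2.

[0; 2, 8]

8 = 0×17 + 8
17 = 2×8 + 1
8 = 8×1 + 0  (stop)
So 8/17 = [0; 2, 8].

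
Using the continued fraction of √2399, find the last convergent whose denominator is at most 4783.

√2399 = [48; 1, 47, 1, 96, …] (period length 4).
Convergents:
  p_0/q_0 = 48/1
  p_1/q_1 = 49/1
  p_2/q_2 = 2351/48
  p_3/q_3 = 2400/49
  p_4/q_4 = 232751/4752
  p_5/q_5 = 235151/4801
q_4 = 4752 ≤ 4783 < 4801 = q_5, so the answer is 232751/4752.

232751/4752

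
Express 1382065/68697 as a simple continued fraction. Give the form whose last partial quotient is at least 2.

[20; 8, 2, 5, 17, 2, 2, 8]

1382065 = 20*68697 + 8125
68697 = 8*8125 + 3697
8125 = 2*3697 + 731
3697 = 5*731 + 42
731 = 17*42 + 17
42 = 2*17 + 8
17 = 2*8 + 1
8 = 8*1 + 0  (stop)
So 1382065/68697 = [20; 8, 2, 5, 17, 2, 2, 8].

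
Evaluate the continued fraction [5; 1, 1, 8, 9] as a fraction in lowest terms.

Fold from the inside: start with 9/1.
  8 + 1/9 = 73/9
  1 + 9/73 = 82/73
  1 + 73/82 = 155/82
  5 + 82/155 = 857/155

857/155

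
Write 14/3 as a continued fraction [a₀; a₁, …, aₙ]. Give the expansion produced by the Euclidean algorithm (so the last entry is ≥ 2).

14 = 4×3 + 2
3 = 1×2 + 1
2 = 2×1 + 0  (stop)
So 14/3 = [4; 1, 2].

[4; 1, 2]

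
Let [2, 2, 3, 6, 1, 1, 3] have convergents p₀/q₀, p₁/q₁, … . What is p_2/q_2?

Using pₖ = aₖpₖ₋₁ + pₖ₋₂, qₖ = aₖqₖ₋₁ + qₖ₋₂ (with p₋₁=1, p₋₂=0, q₋₁=0, q₋₂=1):
  k=0: a=2, p=2, q=1
  k=1: a=2, p=5, q=2
  k=2: a=3, p=17, q=7

17/7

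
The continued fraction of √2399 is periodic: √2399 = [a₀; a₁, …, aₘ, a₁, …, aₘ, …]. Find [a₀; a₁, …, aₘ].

a₀ = ⌊√2399⌋ = 48.

[48; 1, 47, 1, 96]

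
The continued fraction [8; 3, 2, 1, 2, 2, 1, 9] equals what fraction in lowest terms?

7326/883

Fold from the inside: start with 9/1.
  1 + 1/9 = 10/9
  2 + 9/10 = 29/10
  2 + 10/29 = 68/29
  1 + 29/68 = 97/68
  2 + 68/97 = 262/97
  3 + 97/262 = 883/262
  8 + 262/883 = 7326/883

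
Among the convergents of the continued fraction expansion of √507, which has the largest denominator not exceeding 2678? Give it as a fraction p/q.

60142/2671

√507 = [22; 1, 1, 14, 1, 1, 44, …] (period length 6).
Convergents:
  p_0/q_0 = 22/1
  p_1/q_1 = 23/1
  p_2/q_2 = 45/2
  p_3/q_3 = 653/29
  p_4/q_4 = 698/31
  p_5/q_5 = 1351/60
  p_6/q_6 = 60142/2671
  p_7/q_7 = 61493/2731
q_6 = 2671 ≤ 2678 < 2731 = q_7, so the answer is 60142/2671.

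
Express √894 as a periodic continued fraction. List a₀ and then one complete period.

[29; 1, 8, 1, 58]

a₀ = ⌊√894⌋ = 29.
With m₀=0, d₀=1 and mₖ₊₁ = dₖaₖ − mₖ, dₖ₊₁ = (n − mₖ₊₁²)/dₖ, aₖ₊₁ = ⌊(a₀+mₖ₊₁)/dₖ₊₁⌋:
  k=1: m=29, d=53, a=1
  k=2: m=24, d=6, a=8
  k=3: m=24, d=53, a=1
  k=4: m=29, d=1, a=58
d=1 and a=2a₀=58 at k=4, so the next step gives (m, d) = (29, 53) again — its k=1 value — and the period has length 4.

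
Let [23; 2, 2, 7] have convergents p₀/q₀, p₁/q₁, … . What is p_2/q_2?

Using pₖ = aₖpₖ₋₁ + pₖ₋₂, qₖ = aₖqₖ₋₁ + qₖ₋₂ (with p₋₁=1, p₋₂=0, q₋₁=0, q₋₂=1):
  k=0: a=23, p=23, q=1
  k=1: a=2, p=47, q=2
  k=2: a=2, p=117, q=5

117/5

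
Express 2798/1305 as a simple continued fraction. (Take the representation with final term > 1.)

[2; 6, 1, 16, 11]

2798 = 2*1305 + 188
1305 = 6*188 + 177
188 = 1*177 + 11
177 = 16*11 + 1
11 = 11*1 + 0  (stop)
So 2798/1305 = [2; 6, 1, 16, 11].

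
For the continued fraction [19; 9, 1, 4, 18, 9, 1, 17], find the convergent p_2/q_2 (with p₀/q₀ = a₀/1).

Using pₖ = aₖpₖ₋₁ + pₖ₋₂, qₖ = aₖqₖ₋₁ + qₖ₋₂ (with p₋₁=1, p₋₂=0, q₋₁=0, q₋₂=1):
  k=0: a=19, p=19, q=1
  k=1: a=9, p=172, q=9
  k=2: a=1, p=191, q=10

191/10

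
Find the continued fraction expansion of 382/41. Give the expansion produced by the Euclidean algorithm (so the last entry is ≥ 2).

382 = 9·41 + 13
41 = 3·13 + 2
13 = 6·2 + 1
2 = 2·1 + 0  (stop)
So 382/41 = [9; 3, 6, 2].

[9; 3, 6, 2]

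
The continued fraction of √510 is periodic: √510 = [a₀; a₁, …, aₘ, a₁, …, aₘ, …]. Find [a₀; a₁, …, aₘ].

a₀ = ⌊√510⌋ = 22.
With m₀=0, d₀=1 and mₖ₊₁ = dₖaₖ − mₖ, dₖ₊₁ = (n − mₖ₊₁²)/dₖ, aₖ₊₁ = ⌊(a₀+mₖ₊₁)/dₖ₊₁⌋:
  k=1: m=22, d=26, a=1
  k=2: m=4, d=19, a=1
  k=3: m=15, d=15, a=2
  k=4: m=15, d=19, a=1
  k=5: m=4, d=26, a=1
  k=6: m=22, d=1, a=44
d=1 and a=2a₀=44 at k=6, so the next step gives (m, d) = (22, 26) again — its k=1 value — and the period has length 6.

[22; 1, 1, 2, 1, 1, 44]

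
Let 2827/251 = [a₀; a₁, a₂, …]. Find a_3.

2827 = 11·251 + 66   →  a_0 = 11
251 = 3·66 + 53   →  a_1 = 3
66 = 1·53 + 13   →  a_2 = 1
53 = 4·13 + 1   →  a_3 = 4

4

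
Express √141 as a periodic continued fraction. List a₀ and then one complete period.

a₀ = ⌊√141⌋ = 11.
With m₀=0, d₀=1 and mₖ₊₁ = dₖaₖ − mₖ, dₖ₊₁ = (n − mₖ₊₁²)/dₖ, aₖ₊₁ = ⌊(a₀+mₖ₊₁)/dₖ₊₁⌋:
  k=1: m=11, d=20, a=1
  k=2: m=9, d=3, a=6
  k=3: m=9, d=20, a=1
  k=4: m=11, d=1, a=22
d=1 and a=2a₀=22 at k=4, so the next step gives (m, d) = (11, 20) again — its k=1 value — and the period has length 4.

[11; 1, 6, 1, 22]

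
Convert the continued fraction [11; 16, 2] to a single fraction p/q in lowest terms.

Fold from the inside: start with 2/1.
  16 + 1/2 = 33/2
  11 + 2/33 = 365/33

365/33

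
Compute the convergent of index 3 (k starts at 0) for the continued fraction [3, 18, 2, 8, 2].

959/314

Using pₖ = aₖpₖ₋₁ + pₖ₋₂, qₖ = aₖqₖ₋₁ + qₖ₋₂ (with p₋₁=1, p₋₂=0, q₋₁=0, q₋₂=1):
  k=0: a=3, p=3, q=1
  k=1: a=18, p=55, q=18
  k=2: a=2, p=113, q=37
  k=3: a=8, p=959, q=314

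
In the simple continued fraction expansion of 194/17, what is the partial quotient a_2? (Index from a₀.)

2

194 = 11·17 + 7   →  a_0 = 11
17 = 2·7 + 3   →  a_1 = 2
7 = 2·3 + 1   →  a_2 = 2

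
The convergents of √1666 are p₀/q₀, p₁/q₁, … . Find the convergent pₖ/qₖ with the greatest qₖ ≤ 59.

2000/49

√1666 = [40; 1, 4, 2, 4, 1, 80, …] (period length 6).
Convergents:
  p_0/q_0 = 40/1
  p_1/q_1 = 41/1
  p_2/q_2 = 204/5
  p_3/q_3 = 449/11
  p_4/q_4 = 2000/49
  p_5/q_5 = 2449/60
q_4 = 49 ≤ 59 < 60 = q_5, so the answer is 2000/49.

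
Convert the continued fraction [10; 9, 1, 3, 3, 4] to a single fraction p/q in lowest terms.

Fold from the inside: start with 4/1.
  3 + 1/4 = 13/4
  3 + 4/13 = 43/13
  1 + 13/43 = 56/43
  9 + 43/56 = 547/56
  10 + 56/547 = 5526/547

5526/547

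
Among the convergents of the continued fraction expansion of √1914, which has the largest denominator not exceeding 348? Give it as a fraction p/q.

15181/347

√1914 = [43; 1, 2, 1, 86, …] (period length 4).
Convergents:
  p_0/q_0 = 43/1
  p_1/q_1 = 44/1
  p_2/q_2 = 131/3
  p_3/q_3 = 175/4
  p_4/q_4 = 15181/347
  p_5/q_5 = 15356/351
q_4 = 347 ≤ 348 < 351 = q_5, so the answer is 15181/347.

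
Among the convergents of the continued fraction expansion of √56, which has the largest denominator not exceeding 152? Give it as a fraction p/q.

449/60

√56 = [7; 2, 14, …] (period length 2).
Convergents:
  p_0/q_0 = 7/1
  p_1/q_1 = 15/2
  p_2/q_2 = 217/29
  p_3/q_3 = 449/60
  p_4/q_4 = 6503/869
q_3 = 60 ≤ 152 < 869 = q_4, so the answer is 449/60.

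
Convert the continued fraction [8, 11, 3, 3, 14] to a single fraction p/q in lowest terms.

13071/1616

Fold from the inside: start with 14/1.
  3 + 1/14 = 43/14
  3 + 14/43 = 143/43
  11 + 43/143 = 1616/143
  8 + 143/1616 = 13071/1616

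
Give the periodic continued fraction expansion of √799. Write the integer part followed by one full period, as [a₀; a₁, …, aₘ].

a₀ = ⌊√799⌋ = 28.

[28; 3, 1, 3, 56]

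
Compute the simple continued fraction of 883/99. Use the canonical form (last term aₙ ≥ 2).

[8; 1, 11, 2, 1, 2]

883 = 8*99 + 91
99 = 1*91 + 8
91 = 11*8 + 3
8 = 2*3 + 2
3 = 1*2 + 1
2 = 2*1 + 0  (stop)
So 883/99 = [8; 1, 11, 2, 1, 2].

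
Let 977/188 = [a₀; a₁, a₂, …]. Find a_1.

977 = 5·188 + 37   →  a_0 = 5
188 = 5·37 + 3   →  a_1 = 5

5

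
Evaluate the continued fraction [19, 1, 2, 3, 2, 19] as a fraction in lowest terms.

Fold from the inside: start with 19/1.
  2 + 1/19 = 39/19
  3 + 19/39 = 136/39
  2 + 39/136 = 311/136
  1 + 136/311 = 447/311
  19 + 311/447 = 8804/447

8804/447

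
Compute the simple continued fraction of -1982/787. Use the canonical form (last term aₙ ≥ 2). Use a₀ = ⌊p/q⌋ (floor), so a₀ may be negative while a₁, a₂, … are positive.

-1982 = -3×787 + 379
787 = 2×379 + 29
379 = 13×29 + 2
29 = 14×2 + 1
2 = 2×1 + 0  (stop)
So -1982/787 = [-3; 2, 13, 14, 2].

[-3; 2, 13, 14, 2]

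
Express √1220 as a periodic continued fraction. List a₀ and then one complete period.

a₀ = ⌊√1220⌋ = 34.

[34; 1, 12, 1, 68]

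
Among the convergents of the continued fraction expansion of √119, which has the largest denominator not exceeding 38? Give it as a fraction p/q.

120/11

√119 = [10; 1, 9, 1, 20, …] (period length 4).
Convergents:
  p_0/q_0 = 10/1
  p_1/q_1 = 11/1
  p_2/q_2 = 109/10
  p_3/q_3 = 120/11
  p_4/q_4 = 2509/230
q_3 = 11 ≤ 38 < 230 = q_4, so the answer is 120/11.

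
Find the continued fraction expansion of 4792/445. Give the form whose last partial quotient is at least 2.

[10; 1, 3, 3, 8, 4]

4792 = 10×445 + 342
445 = 1×342 + 103
342 = 3×103 + 33
103 = 3×33 + 4
33 = 8×4 + 1
4 = 4×1 + 0  (stop)
So 4792/445 = [10; 1, 3, 3, 8, 4].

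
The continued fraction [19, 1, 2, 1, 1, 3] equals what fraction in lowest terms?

493/25

Fold from the inside: start with 3/1.
  1 + 1/3 = 4/3
  1 + 3/4 = 7/4
  2 + 4/7 = 18/7
  1 + 7/18 = 25/18
  19 + 18/25 = 493/25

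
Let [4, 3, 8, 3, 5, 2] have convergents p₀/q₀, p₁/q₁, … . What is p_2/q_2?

108/25

Using pₖ = aₖpₖ₋₁ + pₖ₋₂, qₖ = aₖqₖ₋₁ + qₖ₋₂ (with p₋₁=1, p₋₂=0, q₋₁=0, q₋₂=1):
  k=0: a=4, p=4, q=1
  k=1: a=3, p=13, q=3
  k=2: a=8, p=108, q=25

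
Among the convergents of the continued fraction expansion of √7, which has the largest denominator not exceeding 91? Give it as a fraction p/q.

√7 = [2; 1, 1, 1, 4, …] (period length 4).
Convergents:
  p_0/q_0 = 2/1
  p_1/q_1 = 3/1
  p_2/q_2 = 5/2
  p_3/q_3 = 8/3
  p_4/q_4 = 37/14
  p_5/q_5 = 45/17
  p_6/q_6 = 82/31
  p_7/q_7 = 127/48
  p_8/q_8 = 590/223
q_7 = 48 ≤ 91 < 223 = q_8, so the answer is 127/48.

127/48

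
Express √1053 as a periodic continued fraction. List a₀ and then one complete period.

[32; 2, 4, 2, 64]

a₀ = ⌊√1053⌋ = 32.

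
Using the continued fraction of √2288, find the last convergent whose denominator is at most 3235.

√2288 = [47; 1, 4, 1, 94, …] (period length 4).
Convergents:
  p_0/q_0 = 47/1
  p_1/q_1 = 48/1
  p_2/q_2 = 239/5
  p_3/q_3 = 287/6
  p_4/q_4 = 27217/569
  p_5/q_5 = 27504/575
  p_6/q_6 = 137233/2869
  p_7/q_7 = 164737/3444
q_6 = 2869 ≤ 3235 < 3444 = q_7, so the answer is 137233/2869.

137233/2869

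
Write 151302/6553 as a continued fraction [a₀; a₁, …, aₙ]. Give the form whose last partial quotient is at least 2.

[23; 11, 4, 6, 11, 2]

151302 = 23·6553 + 583
6553 = 11·583 + 140
583 = 4·140 + 23
140 = 6·23 + 2
23 = 11·2 + 1
2 = 2·1 + 0  (stop)
So 151302/6553 = [23; 11, 4, 6, 11, 2].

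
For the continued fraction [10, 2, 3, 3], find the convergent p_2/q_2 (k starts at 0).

Using pₖ = aₖpₖ₋₁ + pₖ₋₂, qₖ = aₖqₖ₋₁ + qₖ₋₂ (with p₋₁=1, p₋₂=0, q₋₁=0, q₋₂=1):
  k=0: a=10, p=10, q=1
  k=1: a=2, p=21, q=2
  k=2: a=3, p=73, q=7

73/7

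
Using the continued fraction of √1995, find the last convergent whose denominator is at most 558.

√1995 = [44; 1, 1, 1, 88, …] (period length 4).
Convergents:
  p_0/q_0 = 44/1
  p_1/q_1 = 45/1
  p_2/q_2 = 89/2
  p_3/q_3 = 134/3
  p_4/q_4 = 11881/266
  p_5/q_5 = 12015/269
  p_6/q_6 = 23896/535
  p_7/q_7 = 35911/804
q_6 = 535 ≤ 558 < 804 = q_7, so the answer is 23896/535.

23896/535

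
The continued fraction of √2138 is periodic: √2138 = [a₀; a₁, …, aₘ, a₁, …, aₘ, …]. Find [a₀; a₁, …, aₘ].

a₀ = ⌊√2138⌋ = 46.
With m₀=0, d₀=1 and mₖ₊₁ = dₖaₖ − mₖ, dₖ₊₁ = (n − mₖ₊₁²)/dₖ, aₖ₊₁ = ⌊(a₀+mₖ₊₁)/dₖ₊₁⌋:
  k=1: m=46, d=22, a=4
  k=2: m=42, d=17, a=5
  k=3: m=43, d=17, a=5
  k=4: m=42, d=22, a=4
  k=5: m=46, d=1, a=92
d=1 and a=2a₀=92 at k=5, so the next step gives (m, d) = (46, 22) again — its k=1 value — and the period has length 5.

[46; 4, 5, 5, 4, 92]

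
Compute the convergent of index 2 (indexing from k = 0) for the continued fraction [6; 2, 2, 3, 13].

32/5

Using pₖ = aₖpₖ₋₁ + pₖ₋₂, qₖ = aₖqₖ₋₁ + qₖ₋₂ (with p₋₁=1, p₋₂=0, q₋₁=0, q₋₂=1):
  k=0: a=6, p=6, q=1
  k=1: a=2, p=13, q=2
  k=2: a=2, p=32, q=5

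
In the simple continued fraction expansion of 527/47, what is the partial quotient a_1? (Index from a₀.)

527 = 11·47 + 10   →  a_0 = 11
47 = 4·10 + 7   →  a_1 = 4

4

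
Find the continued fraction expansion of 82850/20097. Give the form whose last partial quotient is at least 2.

[4; 8, 6, 7, 6, 4, 2]

82850 = 4·20097 + 2462
20097 = 8·2462 + 401
2462 = 6·401 + 56
401 = 7·56 + 9
56 = 6·9 + 2
9 = 4·2 + 1
2 = 2·1 + 0  (stop)
So 82850/20097 = [4; 8, 6, 7, 6, 4, 2].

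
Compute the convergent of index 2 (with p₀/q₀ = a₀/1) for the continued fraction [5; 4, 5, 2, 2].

Using pₖ = aₖpₖ₋₁ + pₖ₋₂, qₖ = aₖqₖ₋₁ + qₖ₋₂ (with p₋₁=1, p₋₂=0, q₋₁=0, q₋₂=1):
  k=0: a=5, p=5, q=1
  k=1: a=4, p=21, q=4
  k=2: a=5, p=110, q=21

110/21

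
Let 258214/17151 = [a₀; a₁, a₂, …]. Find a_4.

3

258214 = 15·17151 + 949   →  a_0 = 15
17151 = 18·949 + 69   →  a_1 = 18
949 = 13·69 + 52   →  a_2 = 13
69 = 1·52 + 17   →  a_3 = 1
52 = 3·17 + 1   →  a_4 = 3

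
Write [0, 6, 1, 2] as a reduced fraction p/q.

Fold from the inside: start with 2/1.
  1 + 1/2 = 3/2
  6 + 2/3 = 20/3
  0 + 3/20 = 3/20

3/20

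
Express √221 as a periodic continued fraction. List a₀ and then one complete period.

a₀ = ⌊√221⌋ = 14.
With m₀=0, d₀=1 and mₖ₊₁ = dₖaₖ − mₖ, dₖ₊₁ = (n − mₖ₊₁²)/dₖ, aₖ₊₁ = ⌊(a₀+mₖ₊₁)/dₖ₊₁⌋:
  k=1: m=14, d=25, a=1
  k=2: m=11, d=4, a=6
  k=3: m=13, d=13, a=2
  k=4: m=13, d=4, a=6
  k=5: m=11, d=25, a=1
  k=6: m=14, d=1, a=28
d=1 and a=2a₀=28 at k=6, so the next step gives (m, d) = (14, 25) again — its k=1 value — and the period has length 6.

[14; 1, 6, 2, 6, 1, 28]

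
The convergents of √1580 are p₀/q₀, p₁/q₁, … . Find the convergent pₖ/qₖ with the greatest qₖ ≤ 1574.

√1580 = [39; 1, 2, 1, 78, …] (period length 4).
Convergents:
  p_0/q_0 = 39/1
  p_1/q_1 = 40/1
  p_2/q_2 = 119/3
  p_3/q_3 = 159/4
  p_4/q_4 = 12521/315
  p_5/q_5 = 12680/319
  p_6/q_6 = 37881/953
  p_7/q_7 = 50561/1272
  p_8/q_8 = 3981639/100169
q_7 = 1272 ≤ 1574 < 100169 = q_8, so the answer is 50561/1272.

50561/1272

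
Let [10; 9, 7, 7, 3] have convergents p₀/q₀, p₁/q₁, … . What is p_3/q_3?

Using pₖ = aₖpₖ₋₁ + pₖ₋₂, qₖ = aₖqₖ₋₁ + qₖ₋₂ (with p₋₁=1, p₋₂=0, q₋₁=0, q₋₂=1):
  k=0: a=10, p=10, q=1
  k=1: a=9, p=91, q=9
  k=2: a=7, p=647, q=64
  k=3: a=7, p=4620, q=457

4620/457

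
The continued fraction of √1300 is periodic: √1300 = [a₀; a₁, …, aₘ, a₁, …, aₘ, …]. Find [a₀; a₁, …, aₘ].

[36; 18, 72]

a₀ = ⌊√1300⌋ = 36.
With m₀=0, d₀=1 and mₖ₊₁ = dₖaₖ − mₖ, dₖ₊₁ = (n − mₖ₊₁²)/dₖ, aₖ₊₁ = ⌊(a₀+mₖ₊₁)/dₖ₊₁⌋:
  k=1: m=36, d=4, a=18
  k=2: m=36, d=1, a=72
d=1 and a=2a₀=72 at k=2, so the next step gives (m, d) = (36, 4) again — its k=1 value — and the period has length 2.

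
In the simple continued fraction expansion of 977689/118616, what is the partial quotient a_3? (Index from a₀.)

977689 = 8·118616 + 28761   →  a_0 = 8
118616 = 4·28761 + 3572   →  a_1 = 4
28761 = 8·3572 + 185   →  a_2 = 8
3572 = 19·185 + 57   →  a_3 = 19

19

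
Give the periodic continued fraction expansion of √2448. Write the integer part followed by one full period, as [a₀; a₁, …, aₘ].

a₀ = ⌊√2448⌋ = 49.
With m₀=0, d₀=1 and mₖ₊₁ = dₖaₖ − mₖ, dₖ₊₁ = (n − mₖ₊₁²)/dₖ, aₖ₊₁ = ⌊(a₀+mₖ₊₁)/dₖ₊₁⌋:
  k=1: m=49, d=47, a=2
  k=2: m=45, d=9, a=10
  k=3: m=45, d=47, a=2
  k=4: m=49, d=1, a=98
d=1 and a=2a₀=98 at k=4, so the next step gives (m, d) = (49, 47) again — its k=1 value — and the period has length 4.

[49; 2, 10, 2, 98]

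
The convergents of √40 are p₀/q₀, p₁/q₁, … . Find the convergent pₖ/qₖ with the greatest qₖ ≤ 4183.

8886/1405

√40 = [6; 3, 12, …] (period length 2).
Convergents:
  p_0/q_0 = 6/1
  p_1/q_1 = 19/3
  p_2/q_2 = 234/37
  p_3/q_3 = 721/114
  p_4/q_4 = 8886/1405
  p_5/q_5 = 27379/4329
q_4 = 1405 ≤ 4183 < 4329 = q_5, so the answer is 8886/1405.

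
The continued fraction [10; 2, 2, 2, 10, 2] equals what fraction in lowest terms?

Fold from the inside: start with 2/1.
  10 + 1/2 = 21/2
  2 + 2/21 = 44/21
  2 + 21/44 = 109/44
  2 + 44/109 = 262/109
  10 + 109/262 = 2729/262

2729/262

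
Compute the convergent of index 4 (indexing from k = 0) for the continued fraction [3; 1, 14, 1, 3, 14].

248/63

Using pₖ = aₖpₖ₋₁ + pₖ₋₂, qₖ = aₖqₖ₋₁ + qₖ₋₂ (with p₋₁=1, p₋₂=0, q₋₁=0, q₋₂=1):
  k=0: a=3, p=3, q=1
  k=1: a=1, p=4, q=1
  k=2: a=14, p=59, q=15
  k=3: a=1, p=63, q=16
  k=4: a=3, p=248, q=63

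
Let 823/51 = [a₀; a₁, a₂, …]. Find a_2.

3

823 = 16·51 + 7   →  a_0 = 16
51 = 7·7 + 2   →  a_1 = 7
7 = 3·2 + 1   →  a_2 = 3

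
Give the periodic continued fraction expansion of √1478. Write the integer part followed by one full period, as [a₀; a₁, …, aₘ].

a₀ = ⌊√1478⌋ = 38.

[38; 2, 4, 38, 4, 2, 76]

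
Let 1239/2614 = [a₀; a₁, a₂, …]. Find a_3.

9

1239 = 0·2614 + 1239   →  a_0 = 0
2614 = 2·1239 + 136   →  a_1 = 2
1239 = 9·136 + 15   →  a_2 = 9
136 = 9·15 + 1   →  a_3 = 9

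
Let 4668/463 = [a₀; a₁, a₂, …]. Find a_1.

4668 = 10·463 + 38   →  a_0 = 10
463 = 12·38 + 7   →  a_1 = 12

12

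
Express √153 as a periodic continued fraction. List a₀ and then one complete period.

a₀ = ⌊√153⌋ = 12.
With m₀=0, d₀=1 and mₖ₊₁ = dₖaₖ − mₖ, dₖ₊₁ = (n − mₖ₊₁²)/dₖ, aₖ₊₁ = ⌊(a₀+mₖ₊₁)/dₖ₊₁⌋:
  k=1: m=12, d=9, a=2
  k=2: m=6, d=13, a=1
  k=3: m=7, d=8, a=2
  k=4: m=9, d=9, a=2
  k=5: m=9, d=8, a=2
  k=6: m=7, d=13, a=1
  k=7: m=6, d=9, a=2
  k=8: m=12, d=1, a=24
d=1 and a=2a₀=24 at k=8, so the next step gives (m, d) = (12, 9) again — its k=1 value — and the period has length 8.

[12; 2, 1, 2, 2, 2, 1, 2, 24]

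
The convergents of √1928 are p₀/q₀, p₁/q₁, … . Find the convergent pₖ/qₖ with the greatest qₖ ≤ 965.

√1928 = [43; 1, 9, 1, 86, …] (period length 4).
Convergents:
  p_0/q_0 = 43/1
  p_1/q_1 = 44/1
  p_2/q_2 = 439/10
  p_3/q_3 = 483/11
  p_4/q_4 = 41977/956
  p_5/q_5 = 42460/967
q_4 = 956 ≤ 965 < 967 = q_5, so the answer is 41977/956.

41977/956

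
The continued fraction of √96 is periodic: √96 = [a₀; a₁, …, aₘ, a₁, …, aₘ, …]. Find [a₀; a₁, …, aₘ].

a₀ = ⌊√96⌋ = 9.
With m₀=0, d₀=1 and mₖ₊₁ = dₖaₖ − mₖ, dₖ₊₁ = (n − mₖ₊₁²)/dₖ, aₖ₊₁ = ⌊(a₀+mₖ₊₁)/dₖ₊₁⌋:
  k=1: m=9, d=15, a=1
  k=2: m=6, d=4, a=3
  k=3: m=6, d=15, a=1
  k=4: m=9, d=1, a=18
d=1 and a=2a₀=18 at k=4, so the next step gives (m, d) = (9, 15) again — its k=1 value — and the period has length 4.

[9; 1, 3, 1, 18]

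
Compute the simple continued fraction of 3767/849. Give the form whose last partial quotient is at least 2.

3767 = 4×849 + 371
849 = 2×371 + 107
371 = 3×107 + 50
107 = 2×50 + 7
50 = 7×7 + 1
7 = 7×1 + 0  (stop)
So 3767/849 = [4; 2, 3, 2, 7, 7].

[4; 2, 3, 2, 7, 7]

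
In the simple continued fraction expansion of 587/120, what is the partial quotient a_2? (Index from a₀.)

587 = 4·120 + 107   →  a_0 = 4
120 = 1·107 + 13   →  a_1 = 1
107 = 8·13 + 3   →  a_2 = 8

8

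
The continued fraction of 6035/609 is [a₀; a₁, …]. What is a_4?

6035 = 9·609 + 554   →  a_0 = 9
609 = 1·554 + 55   →  a_1 = 1
554 = 10·55 + 4   →  a_2 = 10
55 = 13·4 + 3   →  a_3 = 13
4 = 1·3 + 1   →  a_4 = 1

1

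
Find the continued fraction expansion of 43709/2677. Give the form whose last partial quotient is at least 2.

[16; 3, 19, 15, 3]

43709 = 16×2677 + 877
2677 = 3×877 + 46
877 = 19×46 + 3
46 = 15×3 + 1
3 = 3×1 + 0  (stop)
So 43709/2677 = [16; 3, 19, 15, 3].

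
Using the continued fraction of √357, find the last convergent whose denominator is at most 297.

√357 = [18; 1, 8, 2, 8, 1, 36, …] (period length 6).
Convergents:
  p_0/q_0 = 18/1
  p_1/q_1 = 19/1
  p_2/q_2 = 170/9
  p_3/q_3 = 359/19
  p_4/q_4 = 3042/161
  p_5/q_5 = 3401/180
  p_6/q_6 = 125478/6641
q_5 = 180 ≤ 297 < 6641 = q_6, so the answer is 3401/180.

3401/180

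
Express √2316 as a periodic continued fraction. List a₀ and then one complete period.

a₀ = ⌊√2316⌋ = 48.
With m₀=0, d₀=1 and mₖ₊₁ = dₖaₖ − mₖ, dₖ₊₁ = (n − mₖ₊₁²)/dₖ, aₖ₊₁ = ⌊(a₀+mₖ₊₁)/dₖ₊₁⌋:
  k=1: m=48, d=12, a=8
  k=2: m=48, d=1, a=96
d=1 and a=2a₀=96 at k=2, so the next step gives (m, d) = (48, 12) again — its k=1 value — and the period has length 2.

[48; 8, 96]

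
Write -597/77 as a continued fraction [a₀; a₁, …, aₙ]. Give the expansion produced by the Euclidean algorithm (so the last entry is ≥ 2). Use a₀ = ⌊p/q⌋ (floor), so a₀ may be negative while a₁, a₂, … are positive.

[-8; 4, 19]

-597 = -8×77 + 19
77 = 4×19 + 1
19 = 19×1 + 0  (stop)
So -597/77 = [-8; 4, 19].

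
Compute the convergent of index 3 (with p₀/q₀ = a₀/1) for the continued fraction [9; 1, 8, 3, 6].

277/28

Using pₖ = aₖpₖ₋₁ + pₖ₋₂, qₖ = aₖqₖ₋₁ + qₖ₋₂ (with p₋₁=1, p₋₂=0, q₋₁=0, q₋₂=1):
  k=0: a=9, p=9, q=1
  k=1: a=1, p=10, q=1
  k=2: a=8, p=89, q=9
  k=3: a=3, p=277, q=28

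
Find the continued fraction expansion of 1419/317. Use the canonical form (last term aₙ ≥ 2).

[4; 2, 10, 15]

1419 = 4×317 + 151
317 = 2×151 + 15
151 = 10×15 + 1
15 = 15×1 + 0  (stop)
So 1419/317 = [4; 2, 10, 15].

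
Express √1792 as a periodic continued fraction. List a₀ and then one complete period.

[42; 3, 84]

a₀ = ⌊√1792⌋ = 42.
With m₀=0, d₀=1 and mₖ₊₁ = dₖaₖ − mₖ, dₖ₊₁ = (n − mₖ₊₁²)/dₖ, aₖ₊₁ = ⌊(a₀+mₖ₊₁)/dₖ₊₁⌋:
  k=1: m=42, d=28, a=3
  k=2: m=42, d=1, a=84
d=1 and a=2a₀=84 at k=2, so the next step gives (m, d) = (42, 28) again — its k=1 value — and the period has length 2.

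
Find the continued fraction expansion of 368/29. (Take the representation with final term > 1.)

368 = 12·29 + 20
29 = 1·20 + 9
20 = 2·9 + 2
9 = 4·2 + 1
2 = 2·1 + 0  (stop)
So 368/29 = [12; 1, 2, 4, 2].

[12; 1, 2, 4, 2]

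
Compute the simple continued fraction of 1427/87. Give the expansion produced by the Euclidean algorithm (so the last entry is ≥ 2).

1427 = 16×87 + 35
87 = 2×35 + 17
35 = 2×17 + 1
17 = 17×1 + 0  (stop)
So 1427/87 = [16; 2, 2, 17].

[16; 2, 2, 17]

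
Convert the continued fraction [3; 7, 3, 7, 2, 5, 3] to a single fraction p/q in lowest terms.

18779/5987

Using pₖ = aₖpₖ₋₁ + pₖ₋₂ and qₖ = aₖqₖ₋₁ + qₖ₋₂:
  k=0: a=3, p=3, q=1
  k=1: a=7, p=22, q=7
  k=2: a=3, p=69, q=22
  k=3: a=7, p=505, q=161
  k=4: a=2, p=1079, q=344
  k=5: a=5, p=5900, q=1881
  k=6: a=3, p=18779, q=5987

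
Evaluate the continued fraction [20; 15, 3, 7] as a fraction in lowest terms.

6762/337

Using pₖ = aₖpₖ₋₁ + pₖ₋₂ and qₖ = aₖqₖ₋₁ + qₖ₋₂:
  k=0: a=20, p=20, q=1
  k=1: a=15, p=301, q=15
  k=2: a=3, p=923, q=46
  k=3: a=7, p=6762, q=337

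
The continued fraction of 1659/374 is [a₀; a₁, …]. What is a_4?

1659 = 4·374 + 163   →  a_0 = 4
374 = 2·163 + 48   →  a_1 = 2
163 = 3·48 + 19   →  a_2 = 3
48 = 2·19 + 10   →  a_3 = 2
19 = 1·10 + 9   →  a_4 = 1

1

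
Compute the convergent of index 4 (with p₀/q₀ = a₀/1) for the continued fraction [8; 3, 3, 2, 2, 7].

465/56

Using pₖ = aₖpₖ₋₁ + pₖ₋₂, qₖ = aₖqₖ₋₁ + qₖ₋₂ (with p₋₁=1, p₋₂=0, q₋₁=0, q₋₂=1):
  k=0: a=8, p=8, q=1
  k=1: a=3, p=25, q=3
  k=2: a=3, p=83, q=10
  k=3: a=2, p=191, q=23
  k=4: a=2, p=465, q=56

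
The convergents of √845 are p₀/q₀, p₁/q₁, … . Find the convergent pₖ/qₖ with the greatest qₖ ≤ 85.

√845 = [29; 14, 1, 1, 14, 58, …] (period length 5).
Convergents:
  p_0/q_0 = 29/1
  p_1/q_1 = 407/14
  p_2/q_2 = 436/15
  p_3/q_3 = 843/29
  p_4/q_4 = 12238/421
q_3 = 29 ≤ 85 < 421 = q_4, so the answer is 843/29.

843/29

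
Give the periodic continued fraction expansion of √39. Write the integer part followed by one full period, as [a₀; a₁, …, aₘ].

a₀ = ⌊√39⌋ = 6.
With m₀=0, d₀=1 and mₖ₊₁ = dₖaₖ − mₖ, dₖ₊₁ = (n − mₖ₊₁²)/dₖ, aₖ₊₁ = ⌊(a₀+mₖ₊₁)/dₖ₊₁⌋:
  k=1: m=6, d=3, a=4
  k=2: m=6, d=1, a=12
d=1 and a=2a₀=12 at k=2, so the next step gives (m, d) = (6, 3) again — its k=1 value — and the period has length 2.

[6; 4, 12]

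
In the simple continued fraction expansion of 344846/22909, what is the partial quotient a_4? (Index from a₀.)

344846 = 15·22909 + 1211   →  a_0 = 15
22909 = 18·1211 + 1111   →  a_1 = 18
1211 = 1·1111 + 100   →  a_2 = 1
1111 = 11·100 + 11   →  a_3 = 11
100 = 9·11 + 1   →  a_4 = 9

9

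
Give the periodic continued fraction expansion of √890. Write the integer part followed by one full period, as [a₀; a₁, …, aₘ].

[29; 1, 4, 1, 58]

a₀ = ⌊√890⌋ = 29.
With m₀=0, d₀=1 and mₖ₊₁ = dₖaₖ − mₖ, dₖ₊₁ = (n − mₖ₊₁²)/dₖ, aₖ₊₁ = ⌊(a₀+mₖ₊₁)/dₖ₊₁⌋:
  k=1: m=29, d=49, a=1
  k=2: m=20, d=10, a=4
  k=3: m=20, d=49, a=1
  k=4: m=29, d=1, a=58
d=1 and a=2a₀=58 at k=4, so the next step gives (m, d) = (29, 49) again — its k=1 value — and the period has length 4.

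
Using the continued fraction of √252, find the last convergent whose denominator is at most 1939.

28209/1777

√252 = [15; 1, 6, 1, 30, …] (period length 4).
Convergents:
  p_0/q_0 = 15/1
  p_1/q_1 = 16/1
  p_2/q_2 = 111/7
  p_3/q_3 = 127/8
  p_4/q_4 = 3921/247
  p_5/q_5 = 4048/255
  p_6/q_6 = 28209/1777
  p_7/q_7 = 32257/2032
q_6 = 1777 ≤ 1939 < 2032 = q_7, so the answer is 28209/1777.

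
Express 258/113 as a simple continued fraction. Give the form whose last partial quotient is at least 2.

[2; 3, 1, 1, 7, 2]

258 = 2*113 + 32
113 = 3*32 + 17
32 = 1*17 + 15
17 = 1*15 + 2
15 = 7*2 + 1
2 = 2*1 + 0  (stop)
So 258/113 = [2; 3, 1, 1, 7, 2].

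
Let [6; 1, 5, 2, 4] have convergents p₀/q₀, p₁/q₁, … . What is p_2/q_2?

41/6

Using pₖ = aₖpₖ₋₁ + pₖ₋₂, qₖ = aₖqₖ₋₁ + qₖ₋₂ (with p₋₁=1, p₋₂=0, q₋₁=0, q₋₂=1):
  k=0: a=6, p=6, q=1
  k=1: a=1, p=7, q=1
  k=2: a=5, p=41, q=6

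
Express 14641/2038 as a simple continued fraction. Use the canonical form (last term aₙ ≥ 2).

14641 = 7·2038 + 375
2038 = 5·375 + 163
375 = 2·163 + 49
163 = 3·49 + 16
49 = 3·16 + 1
16 = 16·1 + 0  (stop)
So 14641/2038 = [7; 5, 2, 3, 3, 16].

[7; 5, 2, 3, 3, 16]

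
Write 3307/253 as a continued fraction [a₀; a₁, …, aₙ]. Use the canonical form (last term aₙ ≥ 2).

3307 = 13×253 + 18
253 = 14×18 + 1
18 = 18×1 + 0  (stop)
So 3307/253 = [13; 14, 18].

[13; 14, 18]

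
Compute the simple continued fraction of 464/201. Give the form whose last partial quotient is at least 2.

464 = 2·201 + 62
201 = 3·62 + 15
62 = 4·15 + 2
15 = 7·2 + 1
2 = 2·1 + 0  (stop)
So 464/201 = [2; 3, 4, 7, 2].

[2; 3, 4, 7, 2]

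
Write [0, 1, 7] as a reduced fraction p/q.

Fold from the inside: start with 7/1.
  1 + 1/7 = 8/7
  0 + 7/8 = 7/8

7/8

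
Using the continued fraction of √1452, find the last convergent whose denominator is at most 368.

√1452 = [38; 9, 1, 1, 18, 1, 1, 9, 76, …] (period length 8).
Convergents:
  p_0/q_0 = 38/1
  p_1/q_1 = 343/9
  p_2/q_2 = 381/10
  p_3/q_3 = 724/19
  p_4/q_4 = 13413/352
  p_5/q_5 = 14137/371
q_4 = 352 ≤ 368 < 371 = q_5, so the answer is 13413/352.

13413/352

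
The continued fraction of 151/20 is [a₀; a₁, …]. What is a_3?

151 = 7·20 + 11   →  a_0 = 7
20 = 1·11 + 9   →  a_1 = 1
11 = 1·9 + 2   →  a_2 = 1
9 = 4·2 + 1   →  a_3 = 4

4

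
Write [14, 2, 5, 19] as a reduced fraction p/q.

Fold from the inside: start with 19/1.
  5 + 1/19 = 96/19
  2 + 19/96 = 211/96
  14 + 96/211 = 3050/211

3050/211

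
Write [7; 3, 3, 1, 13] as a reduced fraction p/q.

1308/179

Using pₖ = aₖpₖ₋₁ + pₖ₋₂ and qₖ = aₖqₖ₋₁ + qₖ₋₂:
  k=0: a=7, p=7, q=1
  k=1: a=3, p=22, q=3
  k=2: a=3, p=73, q=10
  k=3: a=1, p=95, q=13
  k=4: a=13, p=1308, q=179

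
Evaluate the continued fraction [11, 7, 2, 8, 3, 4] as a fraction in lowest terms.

Fold from the inside: start with 4/1.
  3 + 1/4 = 13/4
  8 + 4/13 = 108/13
  2 + 13/108 = 229/108
  7 + 108/229 = 1711/229
  11 + 229/1711 = 19050/1711

19050/1711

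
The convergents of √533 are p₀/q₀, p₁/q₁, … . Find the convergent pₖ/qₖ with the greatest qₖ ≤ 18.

√533 = [23; 11, 1, 1, 11, 46, …] (period length 5).
Convergents:
  p_0/q_0 = 23/1
  p_1/q_1 = 254/11
  p_2/q_2 = 277/12
  p_3/q_3 = 531/23
q_2 = 12 ≤ 18 < 23 = q_3, so the answer is 277/12.

277/12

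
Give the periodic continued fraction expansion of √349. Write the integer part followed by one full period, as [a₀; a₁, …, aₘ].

[18; 1, 2, 7, 7, 2, 1, 36]

a₀ = ⌊√349⌋ = 18.
With m₀=0, d₀=1 and mₖ₊₁ = dₖaₖ − mₖ, dₖ₊₁ = (n − mₖ₊₁²)/dₖ, aₖ₊₁ = ⌊(a₀+mₖ₊₁)/dₖ₊₁⌋:
  k=1: m=18, d=25, a=1
  k=2: m=7, d=12, a=2
  k=3: m=17, d=5, a=7
  k=4: m=18, d=5, a=7
  k=5: m=17, d=12, a=2
  k=6: m=7, d=25, a=1
  k=7: m=18, d=1, a=36
d=1 and a=2a₀=36 at k=7, so the next step gives (m, d) = (18, 25) again — its k=1 value — and the period has length 7.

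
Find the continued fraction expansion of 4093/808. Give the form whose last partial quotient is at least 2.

[5; 15, 4, 13]

4093 = 5×808 + 53
808 = 15×53 + 13
53 = 4×13 + 1
13 = 13×1 + 0  (stop)
So 4093/808 = [5; 15, 4, 13].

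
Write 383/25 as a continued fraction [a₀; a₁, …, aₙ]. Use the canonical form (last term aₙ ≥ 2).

[15; 3, 8]

383 = 15×25 + 8
25 = 3×8 + 1
8 = 8×1 + 0  (stop)
So 383/25 = [15; 3, 8].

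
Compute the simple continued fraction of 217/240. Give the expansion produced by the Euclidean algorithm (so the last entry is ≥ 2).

[0; 1, 9, 2, 3, 3]

217 = 0·240 + 217
240 = 1·217 + 23
217 = 9·23 + 10
23 = 2·10 + 3
10 = 3·3 + 1
3 = 3·1 + 0  (stop)
So 217/240 = [0; 1, 9, 2, 3, 3].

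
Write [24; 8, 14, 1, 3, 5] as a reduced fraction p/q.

Using pₖ = aₖpₖ₋₁ + pₖ₋₂ and qₖ = aₖqₖ₋₁ + qₖ₋₂:
  k=0: a=24, p=24, q=1
  k=1: a=8, p=193, q=8
  k=2: a=14, p=2726, q=113
  k=3: a=1, p=2919, q=121
  k=4: a=3, p=11483, q=476
  k=5: a=5, p=60334, q=2501

60334/2501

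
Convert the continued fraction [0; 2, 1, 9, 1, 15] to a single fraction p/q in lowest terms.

Using pₖ = aₖpₖ₋₁ + pₖ₋₂ and qₖ = aₖqₖ₋₁ + qₖ₋₂:
  k=0: a=0, p=0, q=1
  k=1: a=2, p=1, q=2
  k=2: a=1, p=1, q=3
  k=3: a=9, p=10, q=29
  k=4: a=1, p=11, q=32
  k=5: a=15, p=175, q=509

175/509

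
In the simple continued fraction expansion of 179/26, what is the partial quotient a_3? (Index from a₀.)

179 = 6·26 + 23   →  a_0 = 6
26 = 1·23 + 3   →  a_1 = 1
23 = 7·3 + 2   →  a_2 = 7
3 = 1·2 + 1   →  a_3 = 1

1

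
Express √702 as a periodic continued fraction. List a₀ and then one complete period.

a₀ = ⌊√702⌋ = 26.
With m₀=0, d₀=1 and mₖ₊₁ = dₖaₖ − mₖ, dₖ₊₁ = (n − mₖ₊₁²)/dₖ, aₖ₊₁ = ⌊(a₀+mₖ₊₁)/dₖ₊₁⌋:
  k=1: m=26, d=26, a=2
  k=2: m=26, d=1, a=52
d=1 and a=2a₀=52 at k=2, so the next step gives (m, d) = (26, 26) again — its k=1 value — and the period has length 2.

[26; 2, 52]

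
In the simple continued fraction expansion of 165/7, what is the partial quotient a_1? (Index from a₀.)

1

165 = 23·7 + 4   →  a_0 = 23
7 = 1·4 + 3   →  a_1 = 1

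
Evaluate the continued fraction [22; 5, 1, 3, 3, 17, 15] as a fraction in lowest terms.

433378/19545

Using pₖ = aₖpₖ₋₁ + pₖ₋₂ and qₖ = aₖqₖ₋₁ + qₖ₋₂:
  k=0: a=22, p=22, q=1
  k=1: a=5, p=111, q=5
  k=2: a=1, p=133, q=6
  k=3: a=3, p=510, q=23
  k=4: a=3, p=1663, q=75
  k=5: a=17, p=28781, q=1298
  k=6: a=15, p=433378, q=19545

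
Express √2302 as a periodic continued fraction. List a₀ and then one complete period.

[47; 1, 46, 1, 94]

a₀ = ⌊√2302⌋ = 47.
With m₀=0, d₀=1 and mₖ₊₁ = dₖaₖ − mₖ, dₖ₊₁ = (n − mₖ₊₁²)/dₖ, aₖ₊₁ = ⌊(a₀+mₖ₊₁)/dₖ₊₁⌋:
  k=1: m=47, d=93, a=1
  k=2: m=46, d=2, a=46
  k=3: m=46, d=93, a=1
  k=4: m=47, d=1, a=94
d=1 and a=2a₀=94 at k=4, so the next step gives (m, d) = (47, 93) again — its k=1 value — and the period has length 4.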